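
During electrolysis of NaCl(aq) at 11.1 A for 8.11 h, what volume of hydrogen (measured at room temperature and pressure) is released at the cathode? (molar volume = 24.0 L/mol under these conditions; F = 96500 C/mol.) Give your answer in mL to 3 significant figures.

40300 mL

Q = 11.1 A × 29196 s = 3.241×10^5 C
n(e⁻) = Q/F = 3.241×10^5/96500 = 3.359 mol
2H⁺ + 2e⁻ → H₂, so n(H₂) = 3.359 / 2 = 1.680 mol
V = 1.680 × 24.0 = 40.32 L
= 40300 mL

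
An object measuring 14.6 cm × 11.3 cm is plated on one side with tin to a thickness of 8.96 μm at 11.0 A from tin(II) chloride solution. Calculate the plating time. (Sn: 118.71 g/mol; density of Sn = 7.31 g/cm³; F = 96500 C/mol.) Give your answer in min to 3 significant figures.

Plated area = 14.6 × 11.3 = 165.0 cm²
Volume = 165.0 × 8.96×10⁻⁴ cm = 0.1478 cm³
m(Sn) = 0.1478 × 7.31 = 1.080 g
n(Sn) = 1.080 / 118.71 = 0.009098 mol; n(e⁻) = 2 × 0.009098 = 0.01820 mol
Q = 0.01820 × 96500 = 1756 C
t = 1756 / 11.0 = 159.6 s = 2.66 min

2.66 min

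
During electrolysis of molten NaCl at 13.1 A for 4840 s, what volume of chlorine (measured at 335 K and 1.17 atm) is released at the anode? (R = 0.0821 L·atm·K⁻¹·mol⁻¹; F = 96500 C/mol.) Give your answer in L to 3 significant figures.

7.72 L

Q = It = 13.1 × 4840 = 63400 C
n(e⁻) = 63400 / 96500 = 0.6570 mol
2Cl⁻ → Cl₂ + 2e⁻, so n(Cl₂) = 0.6570 / 2 = 0.3285 mol
V = nRT/P = 0.3285 × 0.0821 × 335 / 1.17 = 7.722 L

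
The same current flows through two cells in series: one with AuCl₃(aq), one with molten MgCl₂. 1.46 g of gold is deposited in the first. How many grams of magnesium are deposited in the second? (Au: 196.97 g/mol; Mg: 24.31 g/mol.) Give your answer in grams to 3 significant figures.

n(Au) = 1.46 / 196.97 = 0.007412 mol
Au³⁺ + 3e⁻ → Au, so n(e⁻) = 3 × 0.007412 = 0.02224 mol
Same current for the same time ⇒ same n(e⁻) = 0.02224 mol in both cells.
Mg²⁺ + 2e⁻ → Mg, so n(Mg) = 0.02224 / 2 = 0.01112 mol
m(Mg) = 0.01112 × 24.31 = 0.270 g

0.270 g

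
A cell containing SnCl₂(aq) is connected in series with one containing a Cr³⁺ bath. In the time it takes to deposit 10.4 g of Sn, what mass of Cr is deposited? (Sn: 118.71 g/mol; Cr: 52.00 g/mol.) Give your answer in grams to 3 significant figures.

n(Sn) = 10.4 / 118.71 = 0.08761 mol
Sn²⁺ + 2e⁻ → Sn, so n(e⁻) = 2 × 0.08761 = 0.1752 mol
The cells are in series, so the same charge (and hence the same n(e⁻) = 0.1752 mol) passes through both.
Cr³⁺ + 3e⁻ → Cr, so n(Cr) = 0.1752 / 3 = 0.05840 mol
m(Cr) = 0.05840 × 52.00 = 3.04 g

3.04 g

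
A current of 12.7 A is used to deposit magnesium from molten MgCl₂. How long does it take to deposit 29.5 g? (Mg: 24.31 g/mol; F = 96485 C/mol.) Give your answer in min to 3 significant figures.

n(Mg) = 29.5 / 24.31 = 1.213 mol
Mg²⁺ + 2e⁻ → Mg, so n(e⁻) = 2 × 1.213 = 2.426 mol
Q = 2.426 × 96485 = 2.341×10^5 C
t = Q / I = 2.341×10^5 / 12.7 = 18430 s = 307 min

307 min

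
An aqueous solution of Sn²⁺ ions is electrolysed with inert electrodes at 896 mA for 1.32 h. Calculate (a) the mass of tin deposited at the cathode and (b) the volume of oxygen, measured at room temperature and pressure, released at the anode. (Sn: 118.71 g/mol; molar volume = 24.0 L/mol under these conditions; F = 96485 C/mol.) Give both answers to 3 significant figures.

2.62 g Sn; 0.265 L O₂

Q = 0.896 × 4752 = 4258 C; n(e⁻) = 4258 / 96485 = 0.04413 mol
Cathode: Sn²⁺ + 2e⁻ → Sn → n(Sn) = 0.04413/2 = 0.02207 mol → 2.62 g
Anode: 2H₂O → O₂ + 4H⁺ + 4e⁻ → n(O₂) = 0.04413/4 = 0.01103 mol → 0.265 L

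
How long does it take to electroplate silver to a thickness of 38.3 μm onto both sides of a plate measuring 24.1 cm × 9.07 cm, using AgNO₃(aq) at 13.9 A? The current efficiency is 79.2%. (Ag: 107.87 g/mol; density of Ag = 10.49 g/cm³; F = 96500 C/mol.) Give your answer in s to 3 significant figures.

1430 s

Plated area = 2 × 24.1 × 9.07 = 437.2 cm²
Volume = 437.2 × 38.3×10⁻⁴ cm = 1.674 cm³
m(Ag) = 1.674 × 10.49 = 17.56 g
n(Ag) = 17.56 / 107.87 = 0.1628 mol; n(e⁻) = 0.1628 mol
Q = 0.1628 × 96500 / 0.792 = 19840 C
t = 19840 / 13.9 = 1427 s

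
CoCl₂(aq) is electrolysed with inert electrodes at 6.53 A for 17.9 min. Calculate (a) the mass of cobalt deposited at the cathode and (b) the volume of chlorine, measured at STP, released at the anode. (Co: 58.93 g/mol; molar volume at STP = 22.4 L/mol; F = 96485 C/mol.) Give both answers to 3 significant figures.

Q = 6.53 × 1074 = 7013 C; n(e⁻) = 7013 / 96485 = 0.07268 mol
Cathode: Co²⁺ + 2e⁻ → Co → n(Co) = 0.07268/2 = 0.03634 mol → 2.14 g
Anode: 2Cl⁻ → Cl₂ + 2e⁻ → n(Cl₂) = 0.07268/2 = 0.03634 mol → 0.814 L

2.14 g Co; 0.814 L Cl₂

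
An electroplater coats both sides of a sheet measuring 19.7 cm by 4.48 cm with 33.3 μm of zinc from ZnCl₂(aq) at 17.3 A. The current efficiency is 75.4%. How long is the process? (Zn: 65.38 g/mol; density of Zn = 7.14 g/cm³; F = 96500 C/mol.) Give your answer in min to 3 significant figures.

Plated area = 2 × 19.7 × 4.48 = 176.5 cm²
Volume = 176.5 × 33.3×10⁻⁴ cm = 0.5877 cm³
m(Zn) = 0.5877 × 7.14 = 4.196 g
n(Zn) = 4.196 / 65.38 = 0.06418 mol; n(e⁻) = 2 × 0.06418 = 0.1284 mol
Q = 0.1284 × 96500 / 0.754 = 16430 C
t = 16430 / 17.3 = 949.7 s = 15.8 min

15.8 min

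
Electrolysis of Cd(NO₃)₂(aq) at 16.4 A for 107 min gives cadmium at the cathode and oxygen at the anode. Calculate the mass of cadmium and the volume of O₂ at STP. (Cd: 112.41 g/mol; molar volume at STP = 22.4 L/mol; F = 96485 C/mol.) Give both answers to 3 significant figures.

Q = 16.4 × 6420 = 1.053×10^5 C; n(e⁻) = 1.053×10^5 / 96485 = 1.091 mol
Cathode: Cd²⁺ + 2e⁻ → Cd → n(Cd) = 1.091/2 = 0.5455 mol → 61.3 g
Anode: 2H₂O → O₂ + 4H⁺ + 4e⁻ → n(O₂) = 1.091/4 = 0.2728 mol → 6.11 L

61.3 g Cd; 6.11 L O₂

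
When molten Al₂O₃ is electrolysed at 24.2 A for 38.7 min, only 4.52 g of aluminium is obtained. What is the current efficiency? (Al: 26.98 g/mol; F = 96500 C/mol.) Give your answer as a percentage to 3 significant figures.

Q = 24.2 × 2322 = 56190 C
n(e⁻) = 56190 / 96500 = 0.5823 mol
Al³⁺ + 3e⁻ → Al, so theoretical n(Al) = 0.1941 mol → 5.237 g
Efficiency = 4.52 / 5.237 = 0.8631 = 86.3%

86.3%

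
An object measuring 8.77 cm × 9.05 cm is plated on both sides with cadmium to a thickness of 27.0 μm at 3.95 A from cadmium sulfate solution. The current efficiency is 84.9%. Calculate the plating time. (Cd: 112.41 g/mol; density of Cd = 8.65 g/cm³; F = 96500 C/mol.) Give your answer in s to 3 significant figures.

1900 s

Plated area = 2 × 8.77 × 9.05 = 158.7 cm²
Volume = 158.7 × 27.0×10⁻⁴ cm = 0.4285 cm³
m(Cd) = 0.4285 × 8.65 = 3.707 g
n(Cd) = 3.707 / 112.41 = 0.03298 mol; n(e⁻) = 2 × 0.03298 = 0.06596 mol
Q = 0.06596 × 96500 / 0.849 = 7497 C
t = 7497 / 3.95 = 1898 s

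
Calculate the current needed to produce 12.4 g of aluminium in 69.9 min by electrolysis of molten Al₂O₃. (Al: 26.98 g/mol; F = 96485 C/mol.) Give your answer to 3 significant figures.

31.7 A

n(Al) = 12.4 / 26.98 = 0.4596 mol
Al³⁺ + 3e⁻ → Al, so n(e⁻) = 3 × 0.4596 = 1.379 mol
Q = 1.379 × 96485 = 1.331×10^5 C
I = Q / t = 1.331×10^5 / 4194 s = 31.7 A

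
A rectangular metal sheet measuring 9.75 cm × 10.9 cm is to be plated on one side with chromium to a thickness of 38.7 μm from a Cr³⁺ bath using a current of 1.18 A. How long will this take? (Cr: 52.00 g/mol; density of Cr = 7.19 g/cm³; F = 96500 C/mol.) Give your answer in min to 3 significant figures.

233 min

Plated area = 9.75 × 10.9 = 106.3 cm²
Volume = 106.3 × 38.7×10⁻⁴ cm = 0.4114 cm³
m(Cr) = 0.4114 × 7.19 = 2.958 g
n(Cr) = 2.958 / 52.00 = 0.05688 mol; n(e⁻) = 3 × 0.05688 = 0.1706 mol
Q = 0.1706 × 96500 = 16460 C
t = 16460 / 1.18 = 13950 s = 233 min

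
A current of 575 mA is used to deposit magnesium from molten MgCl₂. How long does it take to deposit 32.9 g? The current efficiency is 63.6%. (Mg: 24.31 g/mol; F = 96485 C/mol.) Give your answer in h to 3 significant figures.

198 h

n(Mg) = 32.9 / 24.31 = 1.353 mol
Mg²⁺ + 2e⁻ → Mg, so n(e⁻) = 2 × 1.353 = 2.706 mol
Q = 2.706 × 96485 / 0.636 = 4.105×10^5 C
t = Q / I = 4.105×10^5 / 0.575 = 7.139×10^5 s = 198 h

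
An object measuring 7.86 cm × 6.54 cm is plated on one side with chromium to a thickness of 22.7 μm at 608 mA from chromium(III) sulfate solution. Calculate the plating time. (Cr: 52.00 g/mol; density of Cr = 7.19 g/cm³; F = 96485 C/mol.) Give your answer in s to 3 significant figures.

Plated area = 7.86 × 6.54 = 51.40 cm²
Volume = 51.40 × 22.7×10⁻⁴ cm = 0.1167 cm³
m(Cr) = 0.1167 × 7.19 = 0.8391 g
n(Cr) = 0.8391 / 52.00 = 0.01614 mol; n(e⁻) = 3 × 0.01614 = 0.04842 mol
Q = 0.04842 × 96485 = 4672 C
t = 4672 / 0.608 = 7684 s

7680 s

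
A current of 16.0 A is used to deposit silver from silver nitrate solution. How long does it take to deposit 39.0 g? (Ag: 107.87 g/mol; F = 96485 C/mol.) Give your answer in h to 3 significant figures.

0.606 h

n(Ag) = 39.0 / 107.87 = 0.3615 mol
Ag⁺ + e⁻ → Ag, so n(e⁻) = 0.3615 mol
Q = 0.3615 × 96485 = 34880 C
t = Q / I = 34880 / 16.0 = 2180 s = 0.606 h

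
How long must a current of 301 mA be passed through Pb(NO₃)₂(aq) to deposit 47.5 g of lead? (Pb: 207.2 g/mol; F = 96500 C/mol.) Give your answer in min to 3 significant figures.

2450 min

n(Pb) = 47.5 / 207.2 = 0.2292 mol
Pb²⁺ + 2e⁻ → Pb, so n(e⁻) = 2 × 0.2292 = 0.4584 mol
Q = 0.4584 × 96500 = 44240 C
t = Q / I = 44240 / 0.301 = 1.470×10^5 s = 2450 min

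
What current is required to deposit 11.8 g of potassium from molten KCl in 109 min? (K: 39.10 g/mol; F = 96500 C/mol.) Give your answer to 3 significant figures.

4.45 A

n(K) = 11.8 / 39.10 = 0.3018 mol
K⁺ + e⁻ → K, so n(e⁻) = 0.3018 mol
Q = 0.3018 × 96500 = 29120 C
I = Q / t = 29120 / 6540 s = 4.45 A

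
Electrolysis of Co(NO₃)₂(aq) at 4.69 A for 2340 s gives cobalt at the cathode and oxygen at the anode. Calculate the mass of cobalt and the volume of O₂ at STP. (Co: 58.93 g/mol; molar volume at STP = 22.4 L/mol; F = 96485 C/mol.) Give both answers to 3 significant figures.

Q = 4.69 × 2340 = 10970 C; n(e⁻) = 10970 / 96485 = 0.1137 mol
Cathode: Co²⁺ + 2e⁻ → Co → n(Co) = 0.1137/2 = 0.05685 mol → 3.35 g
Anode: 2H₂O → O₂ + 4H⁺ + 4e⁻ → n(O₂) = 0.1137/4 = 0.02843 mol → 0.637 L

3.35 g Co; 0.637 L O₂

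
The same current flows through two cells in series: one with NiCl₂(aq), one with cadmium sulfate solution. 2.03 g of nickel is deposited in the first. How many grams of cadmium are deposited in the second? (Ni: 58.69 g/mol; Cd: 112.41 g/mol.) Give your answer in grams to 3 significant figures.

n(Ni) = 2.03 / 58.69 = 0.03459 mol
Ni²⁺ + 2e⁻ → Ni, so n(e⁻) = 2 × 0.03459 = 0.06918 mol
The cells are in series, so the same charge (and hence the same n(e⁻) = 0.06918 mol) passes through both.
Cd²⁺ + 2e⁻ → Cd, so n(Cd) = 0.06918 / 2 = 0.03459 mol
m(Cd) = 0.03459 × 112.41 = 3.89 g

3.89 g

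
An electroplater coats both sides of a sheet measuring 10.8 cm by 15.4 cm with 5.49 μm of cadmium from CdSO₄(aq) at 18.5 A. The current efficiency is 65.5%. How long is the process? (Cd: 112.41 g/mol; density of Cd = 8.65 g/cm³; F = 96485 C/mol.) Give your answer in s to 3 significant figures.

224 s

Plated area = 2 × 10.8 × 15.4 = 332.6 cm²
Volume = 332.6 × 5.49×10⁻⁴ cm = 0.1826 cm³
m(Cd) = 0.1826 × 8.65 = 1.579 g
n(Cd) = 1.579 / 112.41 = 0.01405 mol; n(e⁻) = 2 × 0.01405 = 0.02810 mol
Q = 0.02810 × 96485 / 0.655 = 4139 C
t = 4139 / 18.5 = 223.7 s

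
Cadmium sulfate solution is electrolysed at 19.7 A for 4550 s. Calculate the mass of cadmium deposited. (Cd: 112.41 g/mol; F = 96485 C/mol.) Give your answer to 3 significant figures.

52.2 g

Q = It = 19.7 × 4550 = 89640 C
n(e⁻) = Q/F = 89640/96485 = 0.9291 mol
Cd²⁺ + 2e⁻ → Cd, so n(Cd) = 0.9291 / 2 = 0.4646 mol
m = 0.4646 × 112.41 = 52.2 g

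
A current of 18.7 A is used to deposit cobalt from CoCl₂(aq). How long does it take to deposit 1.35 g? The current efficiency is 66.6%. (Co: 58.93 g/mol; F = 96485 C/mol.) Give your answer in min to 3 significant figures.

5.92 min

n(Co) = 1.35 / 58.93 = 0.02291 mol
Co²⁺ + 2e⁻ → Co, so n(e⁻) = 2 × 0.02291 = 0.04582 mol
Q = 0.04582 × 96485 / 0.666 = 6638 C
t = Q / I = 6638 / 18.7 = 355.0 s = 5.92 min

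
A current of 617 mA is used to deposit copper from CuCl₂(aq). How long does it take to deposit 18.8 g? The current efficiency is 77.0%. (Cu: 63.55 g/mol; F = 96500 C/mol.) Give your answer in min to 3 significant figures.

2000 min

n(Cu) = 18.8 / 63.55 = 0.2958 mol
Cu²⁺ + 2e⁻ → Cu, so n(e⁻) = 2 × 0.2958 = 0.5916 mol
Q = 0.5916 × 96500 / 0.770 = 74140 C
t = Q / I = 74140 / 0.617 = 1.202×10^5 s = 2000 min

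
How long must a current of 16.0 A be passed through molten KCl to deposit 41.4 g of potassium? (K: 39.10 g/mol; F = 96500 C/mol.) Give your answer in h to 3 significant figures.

n(K) = 41.4 / 39.10 = 1.059 mol
K⁺ + e⁻ → K, so n(e⁻) = 1.059 mol
Q = 1.059 × 96500 = 1.022×10^5 C
t = Q / I = 1.022×10^5 / 16.0 = 6388 s = 1.77 h

1.77 h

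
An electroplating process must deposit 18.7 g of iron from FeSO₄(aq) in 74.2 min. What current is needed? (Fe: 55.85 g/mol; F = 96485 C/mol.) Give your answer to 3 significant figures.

14.5 A

n(Fe) = 18.7 / 55.85 = 0.3348 mol
Fe²⁺ + 2e⁻ → Fe, so n(e⁻) = 2 × 0.3348 = 0.6696 mol
Q = 0.6696 × 96485 = 64610 C
I = Q / t = 64610 / 4452 s = 14.5 A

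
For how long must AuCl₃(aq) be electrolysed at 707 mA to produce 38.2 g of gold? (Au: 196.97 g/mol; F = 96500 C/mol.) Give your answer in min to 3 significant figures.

1320 min

n(Au) = 38.2 / 196.97 = 0.1939 mol
Au³⁺ + 3e⁻ → Au, so n(e⁻) = 3 × 0.1939 = 0.5817 mol
Q = 0.5817 × 96500 = 56130 C
t = Q / I = 56130 / 0.707 = 79390 s = 1320 min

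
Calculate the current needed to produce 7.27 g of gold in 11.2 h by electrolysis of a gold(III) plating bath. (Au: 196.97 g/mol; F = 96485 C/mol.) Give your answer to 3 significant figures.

n(Au) = 7.27 / 196.97 = 0.03691 mol
Au³⁺ + 3e⁻ → Au, so n(e⁻) = 3 × 0.03691 = 0.1107 mol
Q = 0.1107 × 96485 = 10680 C
I = Q / t = 10680 / 40320 s = 0.265 A

0.265 A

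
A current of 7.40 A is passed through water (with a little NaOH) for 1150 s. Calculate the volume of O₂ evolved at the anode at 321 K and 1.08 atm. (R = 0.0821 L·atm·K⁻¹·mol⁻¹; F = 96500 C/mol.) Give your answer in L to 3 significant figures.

Q = 7.40 A × 1150 s = 8510 C
Moles of electrons = 8510 / 96500 = 0.08819 mol
2H₂O → O₂ + 4H⁺ + 4e⁻, so n(O₂) = 0.08819 / 4 = 0.02205 mol
V = nRT/P = 0.02205 × 0.0821 × 321 / 1.08 = 0.5381 L

0.538 L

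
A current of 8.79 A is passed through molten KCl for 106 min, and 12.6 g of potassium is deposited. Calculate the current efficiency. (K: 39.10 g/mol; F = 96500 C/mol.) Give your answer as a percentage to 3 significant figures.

55.6%

Q = 8.79 × 6360 = 55900 C
n(e⁻) = 55900 / 96500 = 0.5793 mol
K⁺ + e⁻ → K, so theoretical n(K) = 0.5793 mol → 22.65 g
Efficiency = 12.6 / 22.65 = 0.5563 = 55.6%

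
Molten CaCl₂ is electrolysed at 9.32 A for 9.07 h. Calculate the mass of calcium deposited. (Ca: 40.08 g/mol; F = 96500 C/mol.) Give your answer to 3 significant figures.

63.2 g

Q = 9.32 A × 32652 s = 3.043×10^5 C
n(e⁻) = 3.043×10^5 / 96500 = 3.153 mol
Ca²⁺ + 2e⁻ → Ca, so n(Ca) = 3.153 / 2 = 1.577 mol
m = 1.577 × 40.08 = 63.2 g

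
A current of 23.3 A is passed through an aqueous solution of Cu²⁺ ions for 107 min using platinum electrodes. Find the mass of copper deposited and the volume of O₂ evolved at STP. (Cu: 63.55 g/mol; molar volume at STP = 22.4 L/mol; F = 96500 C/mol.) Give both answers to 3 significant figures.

49.3 g Cu; 8.68 L O₂

Q = 23.3 × 6420 = 1.496×10^5 C; n(e⁻) = 1.496×10^5 / 96500 = 1.550 mol
Cathode: Cu²⁺ + 2e⁻ → Cu → n(Cu) = 1.550/2 = 0.7750 mol → 49.3 g
Anode: 2H₂O → O₂ + 4H⁺ + 4e⁻ → n(O₂) = 1.550/4 = 0.3875 mol → 8.68 L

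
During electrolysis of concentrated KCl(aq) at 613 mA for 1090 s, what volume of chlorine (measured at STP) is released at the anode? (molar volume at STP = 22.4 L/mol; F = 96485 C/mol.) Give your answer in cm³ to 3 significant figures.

77.6 cm³

Charge passed = 0.613 × 1090 = 668.2 C
n(e⁻) = Q/F = 668.2/96485 = 0.006925 mol
2Cl⁻ → Cl₂ + 2e⁻, so n(Cl₂) = 0.006925 / 2 = 0.003463 mol
V = 0.003463 × 22.4 = 0.07757 L
= 77.6 cm³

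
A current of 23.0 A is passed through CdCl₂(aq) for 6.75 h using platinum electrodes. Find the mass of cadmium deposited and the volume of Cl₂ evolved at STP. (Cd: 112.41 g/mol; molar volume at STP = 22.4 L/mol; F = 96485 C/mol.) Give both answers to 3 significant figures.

Q = 23.0 × 24300 = 5.589×10^5 C; n(e⁻) = 5.589×10^5 / 96485 = 5.793 mol
Cathode: Cd²⁺ + 2e⁻ → Cd → n(Cd) = 5.793/2 = 2.897 mol → 326 g
Anode: 2Cl⁻ → Cl₂ + 2e⁻ → n(Cl₂) = 5.793/2 = 2.897 mol → 64.9 L

326 g Cd; 64.9 L Cl₂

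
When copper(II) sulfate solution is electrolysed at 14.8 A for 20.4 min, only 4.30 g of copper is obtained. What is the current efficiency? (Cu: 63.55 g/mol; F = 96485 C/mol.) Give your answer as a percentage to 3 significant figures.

72.1%

Q = 14.8 × 1224 = 18120 C
n(e⁻) = 18120 / 96485 = 0.1878 mol
Cu²⁺ + 2e⁻ → Cu, so theoretical n(Cu) = 0.09390 mol → 5.967 g
Efficiency = 4.30 / 5.967 = 0.7206 = 72.1%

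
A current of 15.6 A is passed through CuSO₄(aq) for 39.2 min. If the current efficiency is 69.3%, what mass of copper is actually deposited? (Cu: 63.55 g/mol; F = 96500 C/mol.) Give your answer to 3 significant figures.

8.37 g

Q = 15.6 × 2352 = 36690 C
n(e⁻) = 36690 / 96500 = 0.3802 mol
Cu²⁺ + 2e⁻ → Cu, so theoretical m(Cu) = 0.1901 × 63.55 = 12.08 g
Actual mass = 69.3% × 12.08 = 8.37 g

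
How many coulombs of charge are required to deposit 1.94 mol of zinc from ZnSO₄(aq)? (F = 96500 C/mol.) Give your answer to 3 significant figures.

Zn²⁺ + 2e⁻ → Zn, so n(e⁻) = 2 × 1.94 = 3.880 mol
Q = 3.880 × 96500 = 3.744×10^5 C

3.74×10^5 C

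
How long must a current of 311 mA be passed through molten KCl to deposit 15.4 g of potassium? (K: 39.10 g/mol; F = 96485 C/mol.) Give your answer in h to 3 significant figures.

33.9 h

n(K) = 15.4 / 39.10 = 0.3939 mol
K⁺ + e⁻ → K, so n(e⁻) = 0.3939 mol
Q = 0.3939 × 96485 = 38010 C
t = Q / I = 38010 / 0.311 = 1.222×10^5 s = 33.9 h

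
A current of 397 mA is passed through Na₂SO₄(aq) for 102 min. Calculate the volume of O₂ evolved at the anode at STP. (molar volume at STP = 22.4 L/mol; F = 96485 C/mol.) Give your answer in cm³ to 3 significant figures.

141 cm³

Q = 0.397 A × 6120 s = 2430 C
n(e⁻) = Q/F = 2430/96485 = 0.02519 mol
2H₂O → O₂ + 4H⁺ + 4e⁻, so n(O₂) = 0.02519 / 4 = 0.006298 mol
V = 0.006298 × 22.4 = 0.1411 L
= 141 cm³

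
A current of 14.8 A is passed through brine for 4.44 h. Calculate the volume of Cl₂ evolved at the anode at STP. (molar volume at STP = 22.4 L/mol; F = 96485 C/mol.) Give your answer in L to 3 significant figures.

27.5 L

Charge passed = 14.8 × 15984 = 2.366×10^5 C
n(e⁻) = Q/F = 2.366×10^5/96485 = 2.452 mol
2Cl⁻ → Cl₂ + 2e⁻, so n(Cl₂) = 2.452 / 2 = 1.226 mol
V = 1.226 × 22.4 = 27.46 L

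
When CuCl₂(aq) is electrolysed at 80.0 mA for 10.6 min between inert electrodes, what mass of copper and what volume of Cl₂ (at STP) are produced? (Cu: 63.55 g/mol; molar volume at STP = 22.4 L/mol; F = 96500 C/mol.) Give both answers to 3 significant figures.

0.0168 g Cu; 0.00591 L Cl₂

Q = 0.0800 × 636 = 50.88 C; n(e⁻) = 50.88 / 96500 = 5.273×10^-4 mol
Cathode: Cu²⁺ + 2e⁻ → Cu → n(Cu) = 5.273×10^-4/2 = 2.637×10^-4 mol → 0.0168 g
Anode: 2Cl⁻ → Cl₂ + 2e⁻ → n(Cl₂) = 5.273×10^-4/2 = 2.637×10^-4 mol → 0.00591 L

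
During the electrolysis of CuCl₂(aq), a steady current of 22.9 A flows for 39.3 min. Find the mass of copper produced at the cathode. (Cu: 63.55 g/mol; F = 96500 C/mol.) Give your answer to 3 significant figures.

Charge passed = 22.9 × 2358 = 54000 C
n(e⁻) = Q/F = 54000/96500 = 0.5596 mol
Cu²⁺ + 2e⁻ → Cu, so n(Cu) = 0.5596 / 2 = 0.2798 mol
m = 0.2798 × 63.55 = 17.8 g

17.8 g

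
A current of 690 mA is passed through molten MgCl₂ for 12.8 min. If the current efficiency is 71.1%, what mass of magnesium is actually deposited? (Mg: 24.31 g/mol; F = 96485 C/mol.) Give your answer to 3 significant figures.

0.0475 g

Q = 0.690 × 768 = 529.9 C
n(e⁻) = 529.9 / 96485 = 0.005492 mol
Mg²⁺ + 2e⁻ → Mg, so theoretical m(Mg) = 0.002746 × 24.31 = 0.06676 g
Actual mass = 71.1% × 0.06676 = 0.0475 g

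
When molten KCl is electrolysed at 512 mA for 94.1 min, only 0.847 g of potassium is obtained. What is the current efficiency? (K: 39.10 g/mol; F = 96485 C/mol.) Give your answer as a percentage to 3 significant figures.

Q = 0.512 × 5646 = 2891 C
n(e⁻) = 2891 / 96485 = 0.02996 mol
K⁺ + e⁻ → K, so theoretical n(K) = 0.02996 mol → 1.171 g
Efficiency = 0.847 / 1.171 = 0.7233 = 72.3%

72.3%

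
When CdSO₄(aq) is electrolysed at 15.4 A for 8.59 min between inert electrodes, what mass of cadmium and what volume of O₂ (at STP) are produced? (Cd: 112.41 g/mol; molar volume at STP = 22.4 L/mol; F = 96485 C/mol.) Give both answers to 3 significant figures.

4.62 g Cd; 0.461 L O₂

Q = 15.4 × 515.4 = 7937 C; n(e⁻) = 7937 / 96485 = 0.08226 mol
Cathode: Cd²⁺ + 2e⁻ → Cd → n(Cd) = 0.08226/2 = 0.04113 mol → 4.62 g
Anode: 2H₂O → O₂ + 4H⁺ + 4e⁻ → n(O₂) = 0.08226/4 = 0.02057 mol → 0.461 L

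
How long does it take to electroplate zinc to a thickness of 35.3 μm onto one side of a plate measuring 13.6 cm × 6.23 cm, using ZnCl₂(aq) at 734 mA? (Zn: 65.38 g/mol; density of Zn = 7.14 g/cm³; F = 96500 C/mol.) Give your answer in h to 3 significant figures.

Plated area = 13.6 × 6.23 = 84.73 cm²
Volume = 84.73 × 35.3×10⁻⁴ cm = 0.2991 cm³
m(Zn) = 0.2991 × 7.14 = 2.136 g
n(Zn) = 2.136 / 65.38 = 0.03267 mol; n(e⁻) = 2 × 0.03267 = 0.06534 mol
Q = 0.06534 × 96500 = 6305 C
t = 6305 / 0.734 = 8590 s = 2.39 h

2.39 h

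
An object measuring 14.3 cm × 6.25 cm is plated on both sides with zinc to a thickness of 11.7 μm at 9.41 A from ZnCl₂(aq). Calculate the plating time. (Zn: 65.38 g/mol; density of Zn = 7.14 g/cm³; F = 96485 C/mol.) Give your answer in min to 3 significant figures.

Plated area = 2 × 14.3 × 6.25 = 178.8 cm²
Volume = 178.8 × 11.7×10⁻⁴ cm = 0.2092 cm³
m(Zn) = 0.2092 × 7.14 = 1.494 g
n(Zn) = 1.494 / 65.38 = 0.02285 mol; n(e⁻) = 2 × 0.02285 = 0.04570 mol
Q = 0.04570 × 96485 = 4409 C
t = 4409 / 9.41 = 468.5 s = 7.81 min

7.81 min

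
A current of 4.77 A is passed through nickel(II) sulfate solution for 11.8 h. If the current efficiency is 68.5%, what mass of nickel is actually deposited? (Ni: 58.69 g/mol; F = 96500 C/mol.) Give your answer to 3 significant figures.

Q = 4.77 × 42480 = 2.026×10^5 C
n(e⁻) = 2.026×10^5 / 96500 = 2.099 mol
Ni²⁺ + 2e⁻ → Ni, so theoretical m(Ni) = 1.050 × 58.69 = 61.62 g
Actual mass = 68.5% × 61.62 = 42.2 g

42.2 g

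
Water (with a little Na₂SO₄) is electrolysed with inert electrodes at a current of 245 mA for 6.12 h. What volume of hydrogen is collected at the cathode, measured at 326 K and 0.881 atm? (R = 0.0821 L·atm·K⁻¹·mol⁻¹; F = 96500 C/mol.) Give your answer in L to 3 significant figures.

0.850 L

Q = It = 0.245 × 22032 = 5398 C
n(e⁻) = Q/F = 5398/96500 = 0.05594 mol
2H⁺ + 2e⁻ → H₂, so n(H₂) = 0.05594 / 2 = 0.02797 mol
V = nRT/P = 0.02797 × 0.0821 × 326 / 0.881 = 0.8497 L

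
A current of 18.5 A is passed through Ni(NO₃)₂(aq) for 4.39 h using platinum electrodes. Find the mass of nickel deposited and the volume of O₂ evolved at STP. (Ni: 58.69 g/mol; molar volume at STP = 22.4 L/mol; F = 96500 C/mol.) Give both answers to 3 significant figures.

Q = 18.5 × 15804 = 2.924×10^5 C; n(e⁻) = 2.924×10^5 / 96500 = 3.030 mol
Cathode: Ni²⁺ + 2e⁻ → Ni → n(Ni) = 3.030/2 = 1.515 mol → 88.9 g
Anode: 2H₂O → O₂ + 4H⁺ + 4e⁻ → n(O₂) = 3.030/4 = 0.7575 mol → 17.0 L

88.9 g Ni; 17.0 L O₂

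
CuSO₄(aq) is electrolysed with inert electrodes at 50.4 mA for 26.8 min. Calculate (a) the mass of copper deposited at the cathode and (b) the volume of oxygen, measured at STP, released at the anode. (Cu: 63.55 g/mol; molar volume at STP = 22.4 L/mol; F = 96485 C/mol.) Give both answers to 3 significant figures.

Q = 0.0504 × 1608 = 81.04 C; n(e⁻) = 81.04 / 96485 = 8.399×10^-4 mol
Cathode: Cu²⁺ + 2e⁻ → Cu → n(Cu) = 8.399×10^-4/2 = 4.200×10^-4 mol → 0.0267 g
Anode: 2H₂O → O₂ + 4H⁺ + 4e⁻ → n(O₂) = 8.399×10^-4/4 = 2.100×10^-4 mol → 0.00470 L

0.0267 g Cu; 0.00470 L O₂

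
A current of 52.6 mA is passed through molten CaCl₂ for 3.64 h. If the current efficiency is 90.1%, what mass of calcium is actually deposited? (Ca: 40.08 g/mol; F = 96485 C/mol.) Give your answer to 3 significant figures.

Q = 0.0526 × 13104 = 689.3 C
n(e⁻) = 689.3 / 96485 = 0.007144 mol
Ca²⁺ + 2e⁻ → Ca, so theoretical m(Ca) = 0.003572 × 40.08 = 0.1432 g
Actual mass = 90.1% × 0.1432 = 0.129 g

0.129 g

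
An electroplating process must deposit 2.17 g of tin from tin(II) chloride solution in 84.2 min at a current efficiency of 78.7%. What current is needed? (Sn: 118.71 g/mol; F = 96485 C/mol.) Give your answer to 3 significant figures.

n(Sn) = 2.17 / 118.71 = 0.01828 mol
Sn²⁺ + 2e⁻ → Sn, so n(e⁻) = 2 × 0.01828 = 0.03656 mol
Q = 0.03656 × 96485 / 0.787 = 4482 C
I = Q / t = 4482 / 5052 s = 0.887 A

0.887 A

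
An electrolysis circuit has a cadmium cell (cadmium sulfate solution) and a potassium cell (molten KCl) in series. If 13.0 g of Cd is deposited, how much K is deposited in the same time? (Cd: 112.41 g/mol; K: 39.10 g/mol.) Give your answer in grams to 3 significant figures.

n(Cd) = 13.0 / 112.41 = 0.1156 mol
Cd²⁺ + 2e⁻ → Cd, so n(e⁻) = 2 × 0.1156 = 0.2312 mol
The cells are in series, so the same charge (and hence the same n(e⁻) = 0.2312 mol) passes through both.
K⁺ + e⁻ → K, so n(K) = 0.2312 mol
m(K) = 0.2312 × 39.10 = 9.04 g

9.04 g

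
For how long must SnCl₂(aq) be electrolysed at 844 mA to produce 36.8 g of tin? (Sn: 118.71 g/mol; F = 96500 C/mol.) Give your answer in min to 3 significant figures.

1180 min

n(Sn) = 36.8 / 118.71 = 0.3100 mol
Sn²⁺ + 2e⁻ → Sn, so n(e⁻) = 2 × 0.3100 = 0.6200 mol
Q = 0.6200 × 96500 = 59830 C
t = Q / I = 59830 / 0.844 = 70890 s = 1180 min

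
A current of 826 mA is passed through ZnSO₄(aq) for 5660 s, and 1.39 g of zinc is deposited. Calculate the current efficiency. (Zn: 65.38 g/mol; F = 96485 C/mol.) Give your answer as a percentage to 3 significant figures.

87.8%

Q = 0.826 × 5660 = 4675 C
n(e⁻) = 4675 / 96485 = 0.04845 mol
Zn²⁺ + 2e⁻ → Zn, so theoretical n(Zn) = 0.02423 mol → 1.584 g
Efficiency = 1.39 / 1.584 = 0.8775 = 87.8%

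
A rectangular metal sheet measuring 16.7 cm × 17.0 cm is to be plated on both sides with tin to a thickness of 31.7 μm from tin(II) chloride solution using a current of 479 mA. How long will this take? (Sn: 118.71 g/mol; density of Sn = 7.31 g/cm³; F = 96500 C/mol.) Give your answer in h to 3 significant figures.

12.4 h

Plated area = 2 × 16.7 × 17.0 = 567.8 cm²
Volume = 567.8 × 31.7×10⁻⁴ cm = 1.800 cm³
m(Sn) = 1.800 × 7.31 = 13.16 g
n(Sn) = 13.16 / 118.71 = 0.1109 mol; n(e⁻) = 2 × 0.1109 = 0.2218 mol
Q = 0.2218 × 96500 = 21400 C
t = 21400 / 0.479 = 44680 s = 12.4 h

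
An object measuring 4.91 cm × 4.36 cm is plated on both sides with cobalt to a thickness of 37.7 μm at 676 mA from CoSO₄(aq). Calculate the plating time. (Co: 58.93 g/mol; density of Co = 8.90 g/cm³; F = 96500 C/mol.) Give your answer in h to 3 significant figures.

Plated area = 2 × 4.91 × 4.36 = 42.82 cm²
Volume = 42.82 × 37.7×10⁻⁴ cm = 0.1614 cm³
m(Co) = 0.1614 × 8.90 = 1.436 g
n(Co) = 1.436 / 58.93 = 0.02437 mol; n(e⁻) = 2 × 0.02437 = 0.04874 mol
Q = 0.04874 × 96500 = 4703 C
t = 4703 / 0.676 = 6957 s = 1.93 h

1.93 h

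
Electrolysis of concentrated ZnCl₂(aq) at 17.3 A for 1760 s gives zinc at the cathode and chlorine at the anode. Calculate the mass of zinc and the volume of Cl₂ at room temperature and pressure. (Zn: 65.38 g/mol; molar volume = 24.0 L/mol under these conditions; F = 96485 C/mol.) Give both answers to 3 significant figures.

Q = 17.3 × 1760 = 30450 C; n(e⁻) = 30450 / 96485 = 0.3156 mol
Cathode: Zn²⁺ + 2e⁻ → Zn → n(Zn) = 0.3156/2 = 0.1578 mol → 10.3 g
Anode: 2Cl⁻ → Cl₂ + 2e⁻ → n(Cl₂) = 0.3156/2 = 0.1578 mol → 3.79 L

10.3 g Zn; 3.79 L Cl₂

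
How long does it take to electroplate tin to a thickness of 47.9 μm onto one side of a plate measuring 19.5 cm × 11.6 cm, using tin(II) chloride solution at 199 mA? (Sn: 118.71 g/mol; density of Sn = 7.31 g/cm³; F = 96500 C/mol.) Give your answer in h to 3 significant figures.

18.0 h

Plated area = 19.5 × 11.6 = 226.2 cm²
Volume = 226.2 × 47.9×10⁻⁴ cm = 1.083 cm³
m(Sn) = 1.083 × 7.31 = 7.917 g
n(Sn) = 7.917 / 118.71 = 0.06669 mol; n(e⁻) = 2 × 0.06669 = 0.1334 mol
Q = 0.1334 × 96500 = 12870 C
t = 12870 / 0.199 = 64670 s = 18.0 h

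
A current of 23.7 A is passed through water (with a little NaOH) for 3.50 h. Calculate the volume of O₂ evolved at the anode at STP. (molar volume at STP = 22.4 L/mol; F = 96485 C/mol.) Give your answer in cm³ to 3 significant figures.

17300 cm³

Q = It = 23.7 × 12600 = 2.986×10^5 C
n(e⁻) = Q/F = 2.986×10^5/96485 = 3.095 mol
2H₂O → O₂ + 4H⁺ + 4e⁻, so n(O₂) = 3.095 / 4 = 0.7738 mol
V = 0.7738 × 22.4 = 17.33 L
= 17300 cm³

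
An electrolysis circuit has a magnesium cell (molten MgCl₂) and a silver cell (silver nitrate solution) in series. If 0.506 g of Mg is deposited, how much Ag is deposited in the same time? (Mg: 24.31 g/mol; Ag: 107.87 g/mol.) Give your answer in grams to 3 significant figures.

4.49 g

n(Mg) = 0.506 / 24.31 = 0.02081 mol
Mg²⁺ + 2e⁻ → Mg, so n(e⁻) = 2 × 0.02081 = 0.04162 mol
Same current for the same time ⇒ same n(e⁻) = 0.04162 mol in both cells.
Ag⁺ + e⁻ → Ag, so n(Ag) = 0.04162 mol
m(Ag) = 0.04162 × 107.87 = 4.49 g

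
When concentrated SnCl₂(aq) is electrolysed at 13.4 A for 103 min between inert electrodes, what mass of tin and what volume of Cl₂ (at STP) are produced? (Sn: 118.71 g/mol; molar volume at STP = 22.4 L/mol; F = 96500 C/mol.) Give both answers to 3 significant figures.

Q = 13.4 × 6180 = 82810 C; n(e⁻) = 82810 / 96500 = 0.8581 mol
Cathode: Sn²⁺ + 2e⁻ → Sn → n(Sn) = 0.8581/2 = 0.4291 mol → 50.9 g
Anode: 2Cl⁻ → Cl₂ + 2e⁻ → n(Cl₂) = 0.8581/2 = 0.4291 mol → 9.61 L

50.9 g Sn; 9.61 L Cl₂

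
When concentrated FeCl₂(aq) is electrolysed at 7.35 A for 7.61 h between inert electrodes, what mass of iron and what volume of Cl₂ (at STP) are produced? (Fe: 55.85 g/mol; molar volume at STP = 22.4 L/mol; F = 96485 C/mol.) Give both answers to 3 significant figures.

58.3 g Fe; 23.4 L Cl₂

Q = 7.35 × 27396 = 2.014×10^5 C; n(e⁻) = 2.014×10^5 / 96485 = 2.087 mol
Cathode: Fe²⁺ + 2e⁻ → Fe → n(Fe) = 2.087/2 = 1.044 mol → 58.3 g
Anode: 2Cl⁻ → Cl₂ + 2e⁻ → n(Cl₂) = 2.087/2 = 1.044 mol → 23.4 L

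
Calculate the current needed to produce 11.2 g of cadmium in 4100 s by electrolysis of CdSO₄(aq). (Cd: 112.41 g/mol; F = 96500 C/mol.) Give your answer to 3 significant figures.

4.69 A

n(Cd) = 11.2 / 112.41 = 0.09964 mol
Cd²⁺ + 2e⁻ → Cd, so n(e⁻) = 2 × 0.09964 = 0.1993 mol
Q = 0.1993 × 96500 = 19230 C
I = Q / t = 19230 / 4100 s = 4.69 A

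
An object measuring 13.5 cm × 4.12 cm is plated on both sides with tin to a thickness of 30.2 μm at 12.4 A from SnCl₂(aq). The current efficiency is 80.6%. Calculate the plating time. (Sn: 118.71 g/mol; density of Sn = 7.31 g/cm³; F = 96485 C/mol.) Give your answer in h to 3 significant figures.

Plated area = 2 × 13.5 × 4.12 = 111.2 cm²
Volume = 111.2 × 30.2×10⁻⁴ cm = 0.3358 cm³
m(Sn) = 0.3358 × 7.31 = 2.455 g
n(Sn) = 2.455 / 118.71 = 0.02068 mol; n(e⁻) = 2 × 0.02068 = 0.04136 mol
Q = 0.04136 × 96485 / 0.806 = 4951 C
t = 4951 / 12.4 = 399.3 s = 0.111 h

0.111 h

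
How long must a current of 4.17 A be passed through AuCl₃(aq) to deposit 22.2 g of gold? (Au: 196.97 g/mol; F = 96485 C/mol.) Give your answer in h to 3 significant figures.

2.17 h

n(Au) = 22.2 / 196.97 = 0.1127 mol
Au³⁺ + 3e⁻ → Au, so n(e⁻) = 3 × 0.1127 = 0.3381 mol
Q = 0.3381 × 96485 = 32620 C
t = Q / I = 32620 / 4.17 = 7823 s = 2.17 h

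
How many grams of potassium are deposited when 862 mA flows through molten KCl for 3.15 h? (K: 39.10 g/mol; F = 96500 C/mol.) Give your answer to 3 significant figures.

3.96 g

Charge passed = 0.862 × 11340 = 9775 C
n(e⁻) = 9775 / 96500 = 0.1013 mol
K⁺ + e⁻ → K, so n(K) = 0.1013 mol
m = 0.1013 × 39.10 = 3.96 g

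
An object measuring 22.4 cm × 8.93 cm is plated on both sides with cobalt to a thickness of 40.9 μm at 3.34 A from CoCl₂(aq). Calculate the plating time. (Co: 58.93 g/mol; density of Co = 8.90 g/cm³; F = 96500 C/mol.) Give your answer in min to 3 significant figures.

Plated area = 2 × 22.4 × 8.93 = 400.1 cm²
Volume = 400.1 × 40.9×10⁻⁴ cm = 1.636 cm³
m(Co) = 1.636 × 8.90 = 14.56 g
n(Co) = 14.56 / 58.93 = 0.2471 mol; n(e⁻) = 2 × 0.2471 = 0.4942 mol
Q = 0.4942 × 96500 = 47690 C
t = 47690 / 3.34 = 14280 s = 238 min

238 min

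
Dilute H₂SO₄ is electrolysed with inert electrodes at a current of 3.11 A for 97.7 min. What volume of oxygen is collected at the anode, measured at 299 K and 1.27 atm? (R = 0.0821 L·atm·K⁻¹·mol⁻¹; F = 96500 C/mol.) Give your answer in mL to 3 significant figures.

Q = It = 3.11 × 5862 = 18230 C
n(e⁻) = Q/F = 18230/96500 = 0.1889 mol
2H₂O → O₂ + 4H⁺ + 4e⁻, so n(O₂) = 0.1889 / 4 = 0.04723 mol
V = nRT/P = 0.04723 × 0.0821 × 299 / 1.27 = 0.9129 L
= 913 mL

913 mL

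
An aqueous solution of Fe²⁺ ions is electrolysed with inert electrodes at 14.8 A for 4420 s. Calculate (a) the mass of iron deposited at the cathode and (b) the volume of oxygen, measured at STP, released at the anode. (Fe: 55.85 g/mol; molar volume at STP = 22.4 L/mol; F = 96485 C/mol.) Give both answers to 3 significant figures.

Q = 14.8 × 4420 = 65420 C; n(e⁻) = 65420 / 96485 = 0.6780 mol
Cathode: Fe²⁺ + 2e⁻ → Fe → n(Fe) = 0.6780/2 = 0.3390 mol → 18.9 g
Anode: 2H₂O → O₂ + 4H⁺ + 4e⁻ → n(O₂) = 0.6780/4 = 0.1695 mol → 3.80 L

18.9 g Fe; 3.80 L O₂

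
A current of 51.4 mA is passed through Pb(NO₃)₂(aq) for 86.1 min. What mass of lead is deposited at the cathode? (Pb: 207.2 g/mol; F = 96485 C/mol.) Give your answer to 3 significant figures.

Charge passed = 0.0514 × 5166 = 265.5 C
Moles of electrons = 265.5 / 96485 = 0.002752 mol
Pb²⁺ + 2e⁻ → Pb, so n(Pb) = 0.002752 / 2 = 0.001376 mol
m = 0.001376 × 207.2 = 0.285 g

0.285 g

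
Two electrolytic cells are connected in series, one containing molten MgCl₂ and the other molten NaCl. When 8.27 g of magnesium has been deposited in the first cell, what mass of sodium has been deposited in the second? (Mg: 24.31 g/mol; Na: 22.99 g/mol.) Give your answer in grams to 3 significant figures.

15.6 g

n(Mg) = 8.27 / 24.31 = 0.3402 mol
Mg²⁺ + 2e⁻ → Mg, so n(e⁻) = 2 × 0.3402 = 0.6804 mol
In series, the same 0.6804 mol of electrons flows through the second cell.
Na⁺ + e⁻ → Na, so n(Na) = 0.6804 mol
m(Na) = 0.6804 × 22.99 = 15.6 g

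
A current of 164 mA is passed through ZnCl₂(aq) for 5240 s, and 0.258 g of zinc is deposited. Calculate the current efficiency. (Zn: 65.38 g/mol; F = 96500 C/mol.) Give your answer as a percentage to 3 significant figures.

Q = 0.164 × 5240 = 859.4 C
n(e⁻) = 859.4 / 96500 = 0.008906 mol
Zn²⁺ + 2e⁻ → Zn, so theoretical n(Zn) = 0.004453 mol → 0.2911 g
Efficiency = 0.258 / 0.2911 = 0.8863 = 88.6%

88.6%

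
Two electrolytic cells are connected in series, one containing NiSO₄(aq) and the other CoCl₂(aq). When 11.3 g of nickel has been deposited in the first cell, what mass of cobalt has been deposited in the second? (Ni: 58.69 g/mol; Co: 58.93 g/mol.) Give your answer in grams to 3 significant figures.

11.3 g

n(Ni) = 11.3 / 58.69 = 0.1925 mol
Ni²⁺ + 2e⁻ → Ni, so n(e⁻) = 2 × 0.1925 = 0.3850 mol
Since the cells are in series, n(e⁻) in the Co cell is also 0.3850 mol.
Co²⁺ + 2e⁻ → Co, so n(Co) = 0.3850 / 2 = 0.1925 mol
m(Co) = 0.1925 × 58.93 = 11.3 g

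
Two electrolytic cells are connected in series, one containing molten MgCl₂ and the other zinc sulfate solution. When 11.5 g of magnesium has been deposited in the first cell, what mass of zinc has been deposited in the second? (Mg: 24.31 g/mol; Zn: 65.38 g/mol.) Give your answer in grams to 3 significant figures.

n(Mg) = 11.5 / 24.31 = 0.4731 mol
Mg²⁺ + 2e⁻ → Mg, so n(e⁻) = 2 × 0.4731 = 0.9462 mol
Same current for the same time ⇒ same n(e⁻) = 0.9462 mol in both cells.
Zn²⁺ + 2e⁻ → Zn, so n(Zn) = 0.9462 / 2 = 0.4731 mol
m(Zn) = 0.4731 × 65.38 = 30.9 g

30.9 g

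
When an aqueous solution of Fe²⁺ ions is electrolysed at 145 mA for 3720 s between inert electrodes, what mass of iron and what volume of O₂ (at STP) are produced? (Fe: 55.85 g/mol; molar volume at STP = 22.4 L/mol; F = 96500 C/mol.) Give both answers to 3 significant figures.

Q = 0.145 × 3720 = 539.4 C; n(e⁻) = 539.4 / 96500 = 0.005590 mol
Cathode: Fe²⁺ + 2e⁻ → Fe → n(Fe) = 0.005590/2 = 0.002795 mol → 0.156 g
Anode: 2H₂O → O₂ + 4H⁺ + 4e⁻ → n(O₂) = 0.005590/4 = 0.001398 mol → 0.0313 L

0.156 g Fe; 0.0313 L O₂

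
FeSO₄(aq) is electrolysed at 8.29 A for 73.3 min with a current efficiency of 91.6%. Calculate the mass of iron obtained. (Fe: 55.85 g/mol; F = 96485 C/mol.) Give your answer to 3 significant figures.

9.67 g

Q = 8.29 × 4398 = 36460 C
n(e⁻) = 36460 / 96485 = 0.3779 mol
Fe²⁺ + 2e⁻ → Fe, so theoretical m(Fe) = 0.1890 × 55.85 = 10.56 g
Actual mass = 91.6% × 10.56 = 9.67 g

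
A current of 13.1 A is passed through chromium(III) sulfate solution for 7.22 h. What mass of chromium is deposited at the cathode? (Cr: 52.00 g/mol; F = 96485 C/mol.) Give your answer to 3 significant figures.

Q = It = 13.1 × 25992 = 3.405×10^5 C
n(e⁻) = Q/F = 3.405×10^5/96485 = 3.529 mol
Cr³⁺ + 3e⁻ → Cr, so n(Cr) = 3.529 / 3 = 1.176 mol
m = 1.176 × 52.00 = 61.2 g

61.2 g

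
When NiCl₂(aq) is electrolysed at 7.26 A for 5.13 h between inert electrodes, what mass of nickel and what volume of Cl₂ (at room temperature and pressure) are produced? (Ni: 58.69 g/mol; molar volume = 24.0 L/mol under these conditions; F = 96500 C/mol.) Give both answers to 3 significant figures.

40.8 g Ni; 16.7 L Cl₂

Q = 7.26 × 18468 = 1.341×10^5 C; n(e⁻) = 1.341×10^5 / 96500 = 1.390 mol
Cathode: Ni²⁺ + 2e⁻ → Ni → n(Ni) = 1.390/2 = 0.6950 mol → 40.8 g
Anode: 2Cl⁻ → Cl₂ + 2e⁻ → n(Cl₂) = 1.390/2 = 0.6950 mol → 16.7 L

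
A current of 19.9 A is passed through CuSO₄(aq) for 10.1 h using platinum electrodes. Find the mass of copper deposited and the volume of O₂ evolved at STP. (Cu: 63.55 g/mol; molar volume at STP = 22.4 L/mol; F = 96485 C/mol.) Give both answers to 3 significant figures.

238 g Cu; 42.0 L O₂

Q = 19.9 × 36360 = 7.236×10^5 C; n(e⁻) = 7.236×10^5 / 96485 = 7.500 mol
Cathode: Cu²⁺ + 2e⁻ → Cu → n(Cu) = 7.500/2 = 3.750 mol → 238 g
Anode: 2H₂O → O₂ + 4H⁺ + 4e⁻ → n(O₂) = 7.500/4 = 1.875 mol → 42.0 L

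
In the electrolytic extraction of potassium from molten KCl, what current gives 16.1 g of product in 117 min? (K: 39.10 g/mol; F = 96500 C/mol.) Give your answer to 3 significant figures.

5.66 A

n(K) = 16.1 / 39.10 = 0.4118 mol
K⁺ + e⁻ → K, so n(e⁻) = 0.4118 mol
Q = 0.4118 × 96500 = 39740 C
I = Q / t = 39740 / 7020 s = 5.66 A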